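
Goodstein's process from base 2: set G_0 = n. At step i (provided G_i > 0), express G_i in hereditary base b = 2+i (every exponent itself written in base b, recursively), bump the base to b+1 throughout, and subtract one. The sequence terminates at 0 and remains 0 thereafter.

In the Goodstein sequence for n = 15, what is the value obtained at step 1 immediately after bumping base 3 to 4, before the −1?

base 2: 15 = 2^(2 + 1) + 2^2 + 2 + 1; at 3: 3^(3 + 1) + 3^3 + 3 + 1 = 112; next = 111
base 3: 111 = 3^(3 + 1) + 3^3 + 3; at 4: 4^(4 + 1) + 4^4 + 4 = 1284; next = 1283

1284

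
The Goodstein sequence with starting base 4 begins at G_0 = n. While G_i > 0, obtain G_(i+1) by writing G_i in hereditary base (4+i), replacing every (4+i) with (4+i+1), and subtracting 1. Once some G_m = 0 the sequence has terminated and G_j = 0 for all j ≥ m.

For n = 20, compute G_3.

51

(0) 20|_4 = 4^2 + 4 ↦ 5^2 + 5|_5 = 30 ⇒ 29
(1) 29|_5 = 5^2 + 4 ↦ 6^2 + 4|_6 = 40 ⇒ 39
(2) 39|_6 = 6^2 + 3 ↦ 7^2 + 3|_7 = 52 ⇒ 51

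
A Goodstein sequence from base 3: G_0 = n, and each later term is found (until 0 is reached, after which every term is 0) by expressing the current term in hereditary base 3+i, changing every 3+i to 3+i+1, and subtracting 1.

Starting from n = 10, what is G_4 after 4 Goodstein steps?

30

[0] 10 ≡ 3^2 + 1 (base 3). Lift 4: 17. −1: 16.
[1] 16 ≡ 4^2 (base 4). Lift 5: 25. −1: 24.
[2] 24 ≡ 4·5 + 4 (base 5). Lift 6: 28. −1: 27.
[3] 27 ≡ 4·6 + 3 (base 6). Lift 7: 31. −1: 30.
[4] 30 ≡ 4·7 + 2 (base 7). Lift 8: 34. −1: 33.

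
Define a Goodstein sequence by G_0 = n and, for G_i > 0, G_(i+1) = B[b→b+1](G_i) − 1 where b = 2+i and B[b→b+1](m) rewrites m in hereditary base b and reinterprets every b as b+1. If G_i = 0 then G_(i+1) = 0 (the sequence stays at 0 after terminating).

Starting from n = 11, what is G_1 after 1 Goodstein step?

84

G_0 = 11. HB_2(11) = 2^(2 + 1) + 2 + 1. Bump = 85. G_1 = 84.
G_1 = 84. HB_3(84) = 3^(3 + 1) + 3. Bump = 1028. G_2 = 1027.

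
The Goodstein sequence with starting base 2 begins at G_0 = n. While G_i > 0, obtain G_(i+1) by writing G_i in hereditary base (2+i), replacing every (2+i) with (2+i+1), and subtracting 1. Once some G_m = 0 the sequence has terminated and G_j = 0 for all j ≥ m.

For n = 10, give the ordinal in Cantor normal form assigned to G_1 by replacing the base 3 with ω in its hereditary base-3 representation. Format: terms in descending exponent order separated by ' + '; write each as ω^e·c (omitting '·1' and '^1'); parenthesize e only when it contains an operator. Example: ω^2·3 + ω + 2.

G_0 = 10. HB_2(10) = 2^(2 + 1) + 2. Bump = 84. G_1 = 83.
G_1 = 83. HB_3(83) = 3^(3 + 1) + 2. Bump = 1026. G_2 = 1025.

ω^(ω + 1) + 2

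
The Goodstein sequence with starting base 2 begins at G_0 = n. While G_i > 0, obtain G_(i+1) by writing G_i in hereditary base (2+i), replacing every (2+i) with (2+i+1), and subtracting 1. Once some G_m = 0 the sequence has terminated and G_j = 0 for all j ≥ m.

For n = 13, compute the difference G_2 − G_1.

1171

G_0=13  [base 2] 2^(2 + 1) + 2^2 + 1  →[2↦3]→  3^(3 + 1) + 3^3 + 1 = 109  −1 ⇒ G_1=108
G_1=108  [base 3] 3^(3 + 1) + 3^3  →[3↦4]→  4^(4 + 1) + 4^4 = 1280  −1 ⇒ G_2=1279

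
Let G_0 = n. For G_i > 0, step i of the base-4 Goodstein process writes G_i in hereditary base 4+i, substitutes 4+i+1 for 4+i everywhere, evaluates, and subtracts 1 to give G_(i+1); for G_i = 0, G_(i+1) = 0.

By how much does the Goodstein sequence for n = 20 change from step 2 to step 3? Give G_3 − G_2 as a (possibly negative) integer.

12

G_0=20  [base 4] 4^2 + 4  →[4↦5]→  5^2 + 5 = 30  −1 ⇒ G_1=29
G_1=29  [base 5] 5^2 + 4  →[5↦6]→  6^2 + 4 = 40  −1 ⇒ G_2=39
G_2=39  [base 6] 6^2 + 3  →[6↦7]→  7^2 + 3 = 52  −1 ⇒ G_3=51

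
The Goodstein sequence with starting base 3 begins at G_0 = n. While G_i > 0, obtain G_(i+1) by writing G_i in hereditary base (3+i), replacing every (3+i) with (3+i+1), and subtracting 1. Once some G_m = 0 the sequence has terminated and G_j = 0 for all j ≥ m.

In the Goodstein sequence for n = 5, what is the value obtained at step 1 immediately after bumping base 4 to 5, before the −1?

i=0: 5 = 3 + 2 (b=3); 3→4: 4 + 2 = 6; 6−1 = 5
i=1: 5 = 4 + 1 (b=4); 4→5: 5 + 1 = 6; 6−1 = 5

6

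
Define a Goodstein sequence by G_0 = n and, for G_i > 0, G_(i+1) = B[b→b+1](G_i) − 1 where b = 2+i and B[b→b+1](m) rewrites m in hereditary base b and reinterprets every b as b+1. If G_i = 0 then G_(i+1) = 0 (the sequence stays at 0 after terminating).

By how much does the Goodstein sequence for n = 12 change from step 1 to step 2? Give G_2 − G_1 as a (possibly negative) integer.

base 2: 12 = 2^(2 + 1) + 2^2; at 3: 3^(3 + 1) + 3^3 = 108; next = 107
base 3: 107 = 3^(3 + 1) + 2·3^2 + 2·3 + 2; at 4: 4^(4 + 1) + 2·4^2 + 2·4 + 2 = 1066; next = 1065

958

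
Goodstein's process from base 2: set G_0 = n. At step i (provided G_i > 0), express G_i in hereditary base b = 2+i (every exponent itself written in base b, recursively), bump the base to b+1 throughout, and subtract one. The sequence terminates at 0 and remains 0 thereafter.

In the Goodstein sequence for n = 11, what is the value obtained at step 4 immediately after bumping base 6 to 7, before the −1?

5764802

G_0=11  [base 2] 2^(2 + 1) + 2 + 1  →[2↦3]→  3^(3 + 1) + 3 + 1 = 85  −1 ⇒ G_1=84
G_1=84  [base 3] 3^(3 + 1) + 3  →[3↦4]→  4^(4 + 1) + 4 = 1028  −1 ⇒ G_2=1027
G_2=1027  [base 4] 4^(4 + 1) + 3  →[4↦5]→  5^(5 + 1) + 3 = 15628  −1 ⇒ G_3=15627
G_3=15627  [base 5] 5^(5 + 1) + 2  →[5↦6]→  6^(6 + 1) + 2 = 279938  −1 ⇒ G_4=279937
G_4=279937  [base 6] 6^(6 + 1) + 1  →[6↦7]→  7^(7 + 1) + 1 = 5764802  −1 ⇒ G_5=5764801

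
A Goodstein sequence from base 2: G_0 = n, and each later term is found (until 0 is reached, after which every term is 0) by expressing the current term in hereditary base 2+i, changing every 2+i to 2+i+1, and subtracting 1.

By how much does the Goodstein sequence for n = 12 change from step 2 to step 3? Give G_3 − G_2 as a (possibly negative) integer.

base 2: 12 = 2^(2 + 1) + 2^2; at 3: 3^(3 + 1) + 3^3 = 108; next = 107
base 3: 107 = 3^(3 + 1) + 2·3^2 + 2·3 + 2; at 4: 4^(4 + 1) + 2·4^2 + 2·4 + 2 = 1066; next = 1065
base 4: 1065 = 4^(4 + 1) + 2·4^2 + 2·4 + 1; at 5: 5^(5 + 1) + 2·5^2 + 2·5 + 1 = 15686; next = 15685

14620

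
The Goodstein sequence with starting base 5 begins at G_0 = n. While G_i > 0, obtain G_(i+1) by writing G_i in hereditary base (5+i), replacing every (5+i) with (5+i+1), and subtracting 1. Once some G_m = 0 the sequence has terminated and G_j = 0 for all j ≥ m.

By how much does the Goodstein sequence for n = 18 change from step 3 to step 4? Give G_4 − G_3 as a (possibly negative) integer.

2

[0] 18 ≡ 3·5 + 3 (base 5). Lift 6: 21. −1: 20.
[1] 20 ≡ 3·6 + 2 (base 6). Lift 7: 23. −1: 22.
[2] 22 ≡ 3·7 + 1 (base 7). Lift 8: 25. −1: 24.
[3] 24 ≡ 3·8 (base 8). Lift 9: 27. −1: 26.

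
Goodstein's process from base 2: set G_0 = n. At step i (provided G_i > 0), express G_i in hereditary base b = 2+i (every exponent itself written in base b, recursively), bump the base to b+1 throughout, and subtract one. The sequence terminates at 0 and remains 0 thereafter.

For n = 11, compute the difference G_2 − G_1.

[0] 11 ≡ 2^(2 + 1) + 2 + 1 (base 2). Lift 3: 85. −1: 84.
[1] 84 ≡ 3^(3 + 1) + 3 (base 3). Lift 4: 1028. −1: 1027.

943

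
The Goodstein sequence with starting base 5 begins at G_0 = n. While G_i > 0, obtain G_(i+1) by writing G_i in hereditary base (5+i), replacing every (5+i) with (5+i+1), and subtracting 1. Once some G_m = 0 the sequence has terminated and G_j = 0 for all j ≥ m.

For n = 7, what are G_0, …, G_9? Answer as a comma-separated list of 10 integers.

base 5: 7 = 5 + 2; at 6: 6 + 2 = 8; next = 7
base 6: 7 = 6 + 1; at 7: 7 + 1 = 8; next = 7
base 7: 7 = 7; at 8: 8 = 8; next = 7
base 8: 7 = 7; at 9: 7 = 7; next = 6
base 9: 6 = 6; at 10: 6 = 6; next = 5
base 10: 5 = 5; at 11: 5 = 5; next = 4
base 11: 4 = 4; at 12: 4 = 4; next = 3
base 12: 3 = 3; at 13: 3 = 3; next = 2
base 13: 2 = 2; at 14: 2 = 2; next = 1

7, 7, 7, 7, 6, 5, 4, 3, 2, 1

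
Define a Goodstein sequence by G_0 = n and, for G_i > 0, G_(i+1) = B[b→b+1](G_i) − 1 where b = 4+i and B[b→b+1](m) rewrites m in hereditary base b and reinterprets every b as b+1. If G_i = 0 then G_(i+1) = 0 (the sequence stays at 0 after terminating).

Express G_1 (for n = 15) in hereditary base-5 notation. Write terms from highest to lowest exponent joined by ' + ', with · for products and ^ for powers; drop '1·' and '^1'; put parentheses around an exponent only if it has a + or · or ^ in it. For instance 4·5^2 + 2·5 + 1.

3·5 + 2

step 0: 15 = 3·4 + 3; sub 5 for 4: 3·5 + 3; = 18; G_1 = 18−1 = 17
step 1: 17 = 3·5 + 2; sub 6 for 5: 3·6 + 2; = 20; G_2 = 20−1 = 19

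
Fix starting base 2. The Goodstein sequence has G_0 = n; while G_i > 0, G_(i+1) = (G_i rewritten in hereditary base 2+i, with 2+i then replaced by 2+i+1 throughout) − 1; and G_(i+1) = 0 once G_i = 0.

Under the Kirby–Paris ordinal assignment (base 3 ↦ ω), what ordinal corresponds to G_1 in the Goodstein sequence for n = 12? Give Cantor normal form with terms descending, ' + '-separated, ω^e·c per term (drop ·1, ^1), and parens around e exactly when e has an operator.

ω^(ω + 1) + ω^2·2 + ω·2 + 2

12 —HB2→ 2^(2 + 1) + 2^2 —bump→ 3^(3 + 1) + 3^3 = 108 —(−1)→ 107
107 —HB3→ 3^(3 + 1) + 2·3^2 + 2·3 + 2 —bump→ 4^(4 + 1) + 2·4^2 + 2·4 + 2 = 1066 —(−1)→ 1065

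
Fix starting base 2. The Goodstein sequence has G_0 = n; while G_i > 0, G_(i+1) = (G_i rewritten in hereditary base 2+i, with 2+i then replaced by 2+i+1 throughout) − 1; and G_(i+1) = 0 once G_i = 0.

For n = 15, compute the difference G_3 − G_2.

[0] 15 ≡ 2^(2 + 1) + 2^2 + 2 + 1 (base 2). Lift 3: 112. −1: 111.
[1] 111 ≡ 3^(3 + 1) + 3^3 + 3 (base 3). Lift 4: 1284. −1: 1283.
[2] 1283 ≡ 4^(4 + 1) + 4^4 + 3 (base 4). Lift 5: 18753. −1: 18752.

17469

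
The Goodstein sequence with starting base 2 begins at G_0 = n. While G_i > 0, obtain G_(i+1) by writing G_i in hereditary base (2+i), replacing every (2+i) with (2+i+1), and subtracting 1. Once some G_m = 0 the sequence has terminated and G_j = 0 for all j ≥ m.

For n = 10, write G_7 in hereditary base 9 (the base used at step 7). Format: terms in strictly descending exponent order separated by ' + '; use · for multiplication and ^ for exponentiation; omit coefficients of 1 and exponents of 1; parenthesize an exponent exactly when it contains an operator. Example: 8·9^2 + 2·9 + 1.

5·9^9 + 5·9^5 + 5·9^4 + 5·9^3 + 5·9^2 + 5·9 + 2

i=0: 10 = 2^(2 + 1) + 2 (b=2); 2→3: 3^(3 + 1) + 3 = 84; 84−1 = 83
i=1: 83 = 3^(3 + 1) + 2 (b=3); 3→4: 4^(4 + 1) + 2 = 1026; 1026−1 = 1025
i=2: 1025 = 4^(4 + 1) + 1 (b=4); 4→5: 5^(5 + 1) + 1 = 15626; 15626−1 = 15625
i=3: 15625 = 5^(5 + 1) (b=5); 5→6: 6^(6 + 1) = 279936; 279936−1 = 279935
i=4: 279935 = 5·6^6 + 5·6^5 + 5·6^4 + 5·6^3 + 5·6^2 + 5·6 + 5 (b=6); 6→7: 5·7^7 + 5·7^5 + 5·7^4 + 5·7^3 + 5·7^2 + 5·7 + 5 = 4215755; 4215755−1 = 4215754
i=5: 4215754 = 5·7^7 + 5·7^5 + 5·7^4 + 5·7^3 + 5·7^2 + 5·7 + 4 (b=7); 7→8: 5·8^8 + 5·8^5 + 5·8^4 + 5·8^3 + 5·8^2 + 5·8 + 4 = 84073324; 84073324−1 = 84073323
i=6: 84073323 = 5·8^8 + 5·8^5 + 5·8^4 + 5·8^3 + 5·8^2 + 5·8 + 3 (b=8); 8→9: 5·9^9 + 5·9^5 + 5·9^4 + 5·9^3 + 5·9^2 + 5·9 + 3 = 1937434593; 1937434593−1 = 1937434592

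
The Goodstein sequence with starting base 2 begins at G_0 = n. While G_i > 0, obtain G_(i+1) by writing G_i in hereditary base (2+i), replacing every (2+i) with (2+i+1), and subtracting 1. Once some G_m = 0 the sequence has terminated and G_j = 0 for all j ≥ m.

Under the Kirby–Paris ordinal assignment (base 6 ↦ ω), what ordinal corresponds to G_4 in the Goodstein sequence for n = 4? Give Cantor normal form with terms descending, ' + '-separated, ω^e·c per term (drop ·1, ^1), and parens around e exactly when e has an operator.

ω^2·2 + ω + 5

step 0: 4 = 2^2; sub 3 for 2: 3^3; = 27; G_1 = 27−1 = 26
step 1: 26 = 2·3^2 + 2·3 + 2; sub 4 for 3: 2·4^2 + 2·4 + 2; = 42; G_2 = 42−1 = 41
step 2: 41 = 2·4^2 + 2·4 + 1; sub 5 for 4: 2·5^2 + 2·5 + 1; = 61; G_3 = 61−1 = 60
step 3: 60 = 2·5^2 + 2·5; sub 6 for 5: 2·6^2 + 2·6; = 84; G_4 = 84−1 = 83
step 4: 83 = 2·6^2 + 6 + 5; sub 7 for 6: 2·7^2 + 7 + 5; = 110; G_5 = 110−1 = 109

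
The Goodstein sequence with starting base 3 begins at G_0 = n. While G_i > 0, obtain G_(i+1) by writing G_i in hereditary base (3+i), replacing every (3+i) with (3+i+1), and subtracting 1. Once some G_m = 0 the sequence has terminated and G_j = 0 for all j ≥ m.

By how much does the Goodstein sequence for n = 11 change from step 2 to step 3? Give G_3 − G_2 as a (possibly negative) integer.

10

[0] 11 ≡ 3^2 + 2 (base 3). Lift 4: 18. −1: 17.
[1] 17 ≡ 4^2 + 1 (base 4). Lift 5: 26. −1: 25.
[2] 25 ≡ 5^2 (base 5). Lift 6: 36. −1: 35.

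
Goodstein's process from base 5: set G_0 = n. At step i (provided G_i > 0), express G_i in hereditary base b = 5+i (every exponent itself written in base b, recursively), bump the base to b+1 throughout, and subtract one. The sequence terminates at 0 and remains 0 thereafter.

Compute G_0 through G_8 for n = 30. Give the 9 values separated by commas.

[0] 30 ≡ 5^2 + 5 (base 5). Lift 6: 42. −1: 41.
[1] 41 ≡ 6^2 + 5 (base 6). Lift 7: 54. −1: 53.
[2] 53 ≡ 7^2 + 4 (base 7). Lift 8: 68. −1: 67.
[3] 67 ≡ 8^2 + 3 (base 8). Lift 9: 84. −1: 83.
[4] 83 ≡ 9^2 + 2 (base 9). Lift 10: 102. −1: 101.
[5] 101 ≡ 10^2 + 1 (base 10). Lift 11: 122. −1: 121.
[6] 121 ≡ 11^2 (base 11). Lift 12: 144. −1: 143.
[7] 143 ≡ 11·12 + 11 (base 12). Lift 13: 154. −1: 153.

30, 41, 53, 67, 83, 101, 121, 143, 153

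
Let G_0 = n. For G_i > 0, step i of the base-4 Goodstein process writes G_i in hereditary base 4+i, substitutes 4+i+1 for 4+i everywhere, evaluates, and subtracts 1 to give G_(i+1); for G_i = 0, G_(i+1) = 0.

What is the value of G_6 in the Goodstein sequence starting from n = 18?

step 0: 18 = 4^2 + 2; sub 5 for 4: 5^2 + 2; = 27; G_1 = 27−1 = 26
step 1: 26 = 5^2 + 1; sub 6 for 5: 6^2 + 1; = 37; G_2 = 37−1 = 36
step 2: 36 = 6^2; sub 7 for 6: 7^2; = 49; G_3 = 49−1 = 48
step 3: 48 = 6·7 + 6; sub 8 for 7: 6·8 + 6; = 54; G_4 = 54−1 = 53
step 4: 53 = 6·8 + 5; sub 9 for 8: 6·9 + 5; = 59; G_5 = 59−1 = 58
step 5: 58 = 6·9 + 4; sub 10 for 9: 6·10 + 4; = 64; G_6 = 64−1 = 63
step 6: 63 = 6·10 + 3; sub 11 for 10: 6·11 + 3; = 69; G_7 = 69−1 = 68

63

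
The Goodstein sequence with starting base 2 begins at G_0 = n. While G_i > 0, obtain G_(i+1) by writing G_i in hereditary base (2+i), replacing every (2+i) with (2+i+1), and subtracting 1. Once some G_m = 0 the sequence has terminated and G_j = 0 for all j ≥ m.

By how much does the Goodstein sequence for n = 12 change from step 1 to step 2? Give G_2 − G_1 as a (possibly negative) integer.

12 —HB2→ 2^(2 + 1) + 2^2 —bump→ 3^(3 + 1) + 3^3 = 108 —(−1)→ 107
107 —HB3→ 3^(3 + 1) + 2·3^2 + 2·3 + 2 —bump→ 4^(4 + 1) + 2·4^2 + 2·4 + 2 = 1066 —(−1)→ 1065

958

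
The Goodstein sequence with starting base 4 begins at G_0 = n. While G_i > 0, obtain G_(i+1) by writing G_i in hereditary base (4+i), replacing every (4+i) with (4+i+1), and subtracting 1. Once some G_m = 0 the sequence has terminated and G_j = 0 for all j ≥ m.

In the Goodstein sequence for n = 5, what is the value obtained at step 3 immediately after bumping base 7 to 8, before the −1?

(0) 5|_4 = 4 + 1 ↦ 5 + 1|_5 = 6 ⇒ 5
(1) 5|_5 = 5 ↦ 6|_6 = 6 ⇒ 5
(2) 5|_6 = 5 ↦ 5|_7 = 5 ⇒ 4
(3) 4|_7 = 4 ↦ 4|_8 = 4 ⇒ 3

4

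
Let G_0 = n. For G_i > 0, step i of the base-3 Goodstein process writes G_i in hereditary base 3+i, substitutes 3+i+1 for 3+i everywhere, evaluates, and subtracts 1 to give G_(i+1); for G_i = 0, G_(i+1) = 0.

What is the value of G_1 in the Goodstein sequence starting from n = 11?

17

(0) 11|_3 = 3^2 + 2 ↦ 4^2 + 2|_4 = 18 ⇒ 17
(1) 17|_4 = 4^2 + 1 ↦ 5^2 + 1|_5 = 26 ⇒ 25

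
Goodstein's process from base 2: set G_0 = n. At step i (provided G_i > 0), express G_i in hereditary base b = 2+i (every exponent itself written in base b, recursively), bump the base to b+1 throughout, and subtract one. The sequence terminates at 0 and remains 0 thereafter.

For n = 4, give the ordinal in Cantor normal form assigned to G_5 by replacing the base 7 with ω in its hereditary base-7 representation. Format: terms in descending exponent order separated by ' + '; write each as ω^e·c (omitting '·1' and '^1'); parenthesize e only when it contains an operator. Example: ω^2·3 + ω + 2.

4 —HB2→ 2^2 —bump→ 3^3 = 27 —(−1)→ 26
26 —HB3→ 2·3^2 + 2·3 + 2 —bump→ 2·4^2 + 2·4 + 2 = 42 —(−1)→ 41
41 —HB4→ 2·4^2 + 2·4 + 1 —bump→ 2·5^2 + 2·5 + 1 = 61 —(−1)→ 60
60 —HB5→ 2·5^2 + 2·5 —bump→ 2·6^2 + 2·6 = 84 —(−1)→ 83
83 —HB6→ 2·6^2 + 6 + 5 —bump→ 2·7^2 + 7 + 5 = 110 —(−1)→ 109
109 —HB7→ 2·7^2 + 7 + 4 —bump→ 2·8^2 + 8 + 4 = 140 —(−1)→ 139

ω^2·2 + ω + 4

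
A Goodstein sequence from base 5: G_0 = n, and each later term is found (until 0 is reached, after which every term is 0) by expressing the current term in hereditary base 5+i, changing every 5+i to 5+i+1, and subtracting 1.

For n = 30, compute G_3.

G_0=30  [base 5] 5^2 + 5  →[5↦6]→  6^2 + 6 = 42  −1 ⇒ G_1=41
G_1=41  [base 6] 6^2 + 5  →[6↦7]→  7^2 + 5 = 54  −1 ⇒ G_2=53
G_2=53  [base 7] 7^2 + 4  →[7↦8]→  8^2 + 4 = 68  −1 ⇒ G_3=67
G_3=67  [base 8] 8^2 + 3  →[8↦9]→  9^2 + 3 = 84  −1 ⇒ G_4=83

67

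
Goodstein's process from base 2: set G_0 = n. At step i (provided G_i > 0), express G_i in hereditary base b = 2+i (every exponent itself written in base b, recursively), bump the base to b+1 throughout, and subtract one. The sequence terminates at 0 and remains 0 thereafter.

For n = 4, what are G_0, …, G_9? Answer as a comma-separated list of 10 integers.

step 0: 4 = 2^2; sub 3 for 2: 3^3; = 27; G_1 = 27−1 = 26
step 1: 26 = 2·3^2 + 2·3 + 2; sub 4 for 3: 2·4^2 + 2·4 + 2; = 42; G_2 = 42−1 = 41
step 2: 41 = 2·4^2 + 2·4 + 1; sub 5 for 4: 2·5^2 + 2·5 + 1; = 61; G_3 = 61−1 = 60
step 3: 60 = 2·5^2 + 2·5; sub 6 for 5: 2·6^2 + 2·6; = 84; G_4 = 84−1 = 83
step 4: 83 = 2·6^2 + 6 + 5; sub 7 for 6: 2·7^2 + 7 + 5; = 110; G_5 = 110−1 = 109
step 5: 109 = 2·7^2 + 7 + 4; sub 8 for 7: 2·8^2 + 8 + 4; = 140; G_6 = 140−1 = 139
step 6: 139 = 2·8^2 + 8 + 3; sub 9 for 8: 2·9^2 + 9 + 3; = 174; G_7 = 174−1 = 173
step 7: 173 = 2·9^2 + 9 + 2; sub 10 for 9: 2·10^2 + 10 + 2; = 212; G_8 = 212−1 = 211
step 8: 211 = 2·10^2 + 10 + 1; sub 11 for 10: 2·11^2 + 11 + 1; = 254; G_9 = 254−1 = 253

4, 26, 41, 60, 83, 109, 139, 173, 211, 253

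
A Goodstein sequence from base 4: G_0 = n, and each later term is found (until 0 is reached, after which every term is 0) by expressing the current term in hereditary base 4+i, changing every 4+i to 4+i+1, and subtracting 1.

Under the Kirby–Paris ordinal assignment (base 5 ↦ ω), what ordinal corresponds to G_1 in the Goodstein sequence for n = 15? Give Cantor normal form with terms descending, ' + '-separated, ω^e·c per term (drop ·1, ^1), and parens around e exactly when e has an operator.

G_0 = 15. HB_4(15) = 3·4 + 3. Bump = 18. G_1 = 17.
G_1 = 17. HB_5(17) = 3·5 + 2. Bump = 20. G_2 = 19.

ω·3 + 2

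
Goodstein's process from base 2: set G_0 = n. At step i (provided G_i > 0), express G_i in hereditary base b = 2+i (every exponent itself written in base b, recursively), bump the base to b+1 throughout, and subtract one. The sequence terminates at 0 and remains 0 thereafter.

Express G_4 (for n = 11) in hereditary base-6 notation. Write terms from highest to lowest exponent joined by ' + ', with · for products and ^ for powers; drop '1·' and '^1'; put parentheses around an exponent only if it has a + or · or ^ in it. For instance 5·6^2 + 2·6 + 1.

11 —HB2→ 2^(2 + 1) + 2 + 1 —bump→ 3^(3 + 1) + 3 + 1 = 85 —(−1)→ 84
84 —HB3→ 3^(3 + 1) + 3 —bump→ 4^(4 + 1) + 4 = 1028 —(−1)→ 1027
1027 —HB4→ 4^(4 + 1) + 3 —bump→ 5^(5 + 1) + 3 = 15628 —(−1)→ 15627
15627 —HB5→ 5^(5 + 1) + 2 —bump→ 6^(6 + 1) + 2 = 279938 —(−1)→ 279937
279937 —HB6→ 6^(6 + 1) + 1 —bump→ 7^(7 + 1) + 1 = 5764802 —(−1)→ 5764801

6^(6 + 1) + 1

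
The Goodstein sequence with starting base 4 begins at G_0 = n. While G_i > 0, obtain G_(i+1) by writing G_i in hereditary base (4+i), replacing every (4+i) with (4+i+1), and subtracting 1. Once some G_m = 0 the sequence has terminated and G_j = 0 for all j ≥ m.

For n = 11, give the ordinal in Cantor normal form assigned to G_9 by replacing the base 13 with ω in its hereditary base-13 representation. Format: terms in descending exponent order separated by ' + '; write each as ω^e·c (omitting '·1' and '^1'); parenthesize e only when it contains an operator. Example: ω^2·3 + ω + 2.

ω + 2

11 —HB4→ 2·4 + 3 —bump→ 2·5 + 3 = 13 —(−1)→ 12
12 —HB5→ 2·5 + 2 —bump→ 2·6 + 2 = 14 —(−1)→ 13
13 —HB6→ 2·6 + 1 —bump→ 2·7 + 1 = 15 —(−1)→ 14
14 —HB7→ 2·7 —bump→ 2·8 = 16 —(−1)→ 15
15 —HB8→ 8 + 7 —bump→ 9 + 7 = 16 —(−1)→ 15
15 —HB9→ 9 + 6 —bump→ 10 + 6 = 16 —(−1)→ 15
15 —HB10→ 10 + 5 —bump→ 11 + 5 = 16 —(−1)→ 15
15 —HB11→ 11 + 4 —bump→ 12 + 4 = 16 —(−1)→ 15
15 —HB12→ 12 + 3 —bump→ 13 + 3 = 16 —(−1)→ 15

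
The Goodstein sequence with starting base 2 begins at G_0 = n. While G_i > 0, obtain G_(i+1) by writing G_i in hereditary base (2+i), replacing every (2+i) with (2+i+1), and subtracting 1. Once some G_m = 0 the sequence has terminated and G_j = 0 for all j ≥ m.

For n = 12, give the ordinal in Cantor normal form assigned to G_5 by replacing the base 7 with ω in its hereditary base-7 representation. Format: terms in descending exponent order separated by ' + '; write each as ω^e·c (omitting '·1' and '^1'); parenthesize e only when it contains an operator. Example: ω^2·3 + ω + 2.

ω^(ω + 1) + ω^2·2 + ω + 4

base 2: 12 = 2^(2 + 1) + 2^2; at 3: 3^(3 + 1) + 3^3 = 108; next = 107
base 3: 107 = 3^(3 + 1) + 2·3^2 + 2·3 + 2; at 4: 4^(4 + 1) + 2·4^2 + 2·4 + 2 = 1066; next = 1065
base 4: 1065 = 4^(4 + 1) + 2·4^2 + 2·4 + 1; at 5: 5^(5 + 1) + 2·5^2 + 2·5 + 1 = 15686; next = 15685
base 5: 15685 = 5^(5 + 1) + 2·5^2 + 2·5; at 6: 6^(6 + 1) + 2·6^2 + 2·6 = 280020; next = 280019
base 6: 280019 = 6^(6 + 1) + 2·6^2 + 6 + 5; at 7: 7^(7 + 1) + 2·7^2 + 7 + 5 = 5764911; next = 5764910
base 7: 5764910 = 7^(7 + 1) + 2·7^2 + 7 + 4; at 8: 8^(8 + 1) + 2·8^2 + 8 + 4 = 134217868; next = 134217867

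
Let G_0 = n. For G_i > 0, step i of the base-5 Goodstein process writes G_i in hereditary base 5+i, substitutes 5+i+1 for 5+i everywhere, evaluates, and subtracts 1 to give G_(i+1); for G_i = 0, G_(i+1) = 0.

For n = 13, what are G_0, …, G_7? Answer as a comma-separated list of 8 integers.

G_0=13  [base 5] 2·5 + 3  →[5↦6]→  2·6 + 3 = 15  −1 ⇒ G_1=14
G_1=14  [base 6] 2·6 + 2  →[6↦7]→  2·7 + 2 = 16  −1 ⇒ G_2=15
G_2=15  [base 7] 2·7 + 1  →[7↦8]→  2·8 + 1 = 17  −1 ⇒ G_3=16
G_3=16  [base 8] 2·8  →[8↦9]→  2·9 = 18  −1 ⇒ G_4=17
G_4=17  [base 9] 9 + 8  →[9↦10]→  10 + 8 = 18  −1 ⇒ G_5=17
G_5=17  [base 10] 10 + 7  →[10↦11]→  11 + 7 = 18  −1 ⇒ G_6=17
G_6=17  [base 11] 11 + 6  →[11↦12]→  12 + 6 = 18  −1 ⇒ G_7=17

13, 14, 15, 16, 17, 17, 17, 17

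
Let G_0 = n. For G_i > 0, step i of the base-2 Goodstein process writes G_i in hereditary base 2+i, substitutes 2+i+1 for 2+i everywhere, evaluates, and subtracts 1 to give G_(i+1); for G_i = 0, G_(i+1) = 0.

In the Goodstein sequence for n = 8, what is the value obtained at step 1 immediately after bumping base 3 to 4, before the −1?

G_0=8  [base 2] 2^(2 + 1)  →[2↦3]→  3^(3 + 1) = 81  −1 ⇒ G_1=80
G_1=80  [base 3] 2·3^3 + 2·3^2 + 2·3 + 2  →[3↦4]→  2·4^4 + 2·4^2 + 2·4 + 2 = 554  −1 ⇒ G_2=553

554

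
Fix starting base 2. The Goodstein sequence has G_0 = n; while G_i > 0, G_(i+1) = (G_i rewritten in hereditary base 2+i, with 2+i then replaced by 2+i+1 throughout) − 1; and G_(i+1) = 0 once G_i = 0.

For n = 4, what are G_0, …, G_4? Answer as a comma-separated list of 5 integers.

4, 26, 41, 60, 83

(0) 4|_2 = 2^2 ↦ 3^3|_3 = 27 ⇒ 26
(1) 26|_3 = 2·3^2 + 2·3 + 2 ↦ 2·4^2 + 2·4 + 2|_4 = 42 ⇒ 41
(2) 41|_4 = 2·4^2 + 2·4 + 1 ↦ 2·5^2 + 2·5 + 1|_5 = 61 ⇒ 60
(3) 60|_5 = 2·5^2 + 2·5 ↦ 2·6^2 + 2·6|_6 = 84 ⇒ 83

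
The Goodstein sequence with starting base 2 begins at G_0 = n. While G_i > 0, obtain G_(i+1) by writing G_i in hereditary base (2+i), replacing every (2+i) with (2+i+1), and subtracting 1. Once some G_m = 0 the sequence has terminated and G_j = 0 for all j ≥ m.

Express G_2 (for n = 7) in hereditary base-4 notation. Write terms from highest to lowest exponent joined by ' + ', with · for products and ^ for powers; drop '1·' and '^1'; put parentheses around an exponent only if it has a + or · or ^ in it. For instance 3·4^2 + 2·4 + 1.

4^4 + 3

base 2: 7 = 2^2 + 2 + 1; at 3: 3^3 + 3 + 1 = 31; next = 30
base 3: 30 = 3^3 + 3; at 4: 4^4 + 4 = 260; next = 259
base 4: 259 = 4^4 + 3; at 5: 5^5 + 3 = 3128; next = 3127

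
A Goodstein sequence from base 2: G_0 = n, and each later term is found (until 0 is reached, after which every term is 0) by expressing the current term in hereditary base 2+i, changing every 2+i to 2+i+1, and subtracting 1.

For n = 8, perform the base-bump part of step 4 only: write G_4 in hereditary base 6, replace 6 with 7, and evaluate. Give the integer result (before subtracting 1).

i=0: 8 = 2^(2 + 1) (b=2); 2→3: 3^(3 + 1) = 81; 81−1 = 80
i=1: 80 = 2·3^3 + 2·3^2 + 2·3 + 2 (b=3); 3→4: 2·4^4 + 2·4^2 + 2·4 + 2 = 554; 554−1 = 553
i=2: 553 = 2·4^4 + 2·4^2 + 2·4 + 1 (b=4); 4→5: 2·5^5 + 2·5^2 + 2·5 + 1 = 6311; 6311−1 = 6310
i=3: 6310 = 2·5^5 + 2·5^2 + 2·5 (b=5); 5→6: 2·6^6 + 2·6^2 + 2·6 = 93396; 93396−1 = 93395
i=4: 93395 = 2·6^6 + 2·6^2 + 6 + 5 (b=6); 6→7: 2·7^7 + 2·7^2 + 7 + 5 = 1647196; 1647196−1 = 1647195

1647196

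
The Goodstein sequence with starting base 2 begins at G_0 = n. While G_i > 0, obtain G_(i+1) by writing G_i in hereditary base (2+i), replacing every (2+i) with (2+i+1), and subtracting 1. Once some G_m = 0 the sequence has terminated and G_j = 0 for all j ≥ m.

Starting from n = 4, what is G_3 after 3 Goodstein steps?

step 0: 4 = 2^2; sub 3 for 2: 3^3; = 27; G_1 = 27−1 = 26
step 1: 26 = 2·3^2 + 2·3 + 2; sub 4 for 3: 2·4^2 + 2·4 + 2; = 42; G_2 = 42−1 = 41
step 2: 41 = 2·4^2 + 2·4 + 1; sub 5 for 4: 2·5^2 + 2·5 + 1; = 61; G_3 = 61−1 = 60
step 3: 60 = 2·5^2 + 2·5; sub 6 for 5: 2·6^2 + 2·6; = 84; G_4 = 84−1 = 83

60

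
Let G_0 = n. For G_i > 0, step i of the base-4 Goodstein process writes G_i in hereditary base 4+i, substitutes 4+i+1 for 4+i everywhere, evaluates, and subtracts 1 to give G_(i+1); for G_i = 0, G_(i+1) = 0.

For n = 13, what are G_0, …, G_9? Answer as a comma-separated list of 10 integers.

13 —HB4→ 3·4 + 1 —bump→ 3·5 + 1 = 16 —(−1)→ 15
15 —HB5→ 3·5 —bump→ 3·6 = 18 —(−1)→ 17
17 —HB6→ 2·6 + 5 —bump→ 2·7 + 5 = 19 —(−1)→ 18
18 —HB7→ 2·7 + 4 —bump→ 2·8 + 4 = 20 —(−1)→ 19
19 —HB8→ 2·8 + 3 —bump→ 2·9 + 3 = 21 —(−1)→ 20
20 —HB9→ 2·9 + 2 —bump→ 2·10 + 2 = 22 —(−1)→ 21
21 —HB10→ 2·10 + 1 —bump→ 2·11 + 1 = 23 —(−1)→ 22
22 —HB11→ 2·11 —bump→ 2·12 = 24 —(−1)→ 23
23 —HB12→ 12 + 11 —bump→ 13 + 11 = 24 —(−1)→ 23

13, 15, 17, 18, 19, 20, 21, 22, 23, 23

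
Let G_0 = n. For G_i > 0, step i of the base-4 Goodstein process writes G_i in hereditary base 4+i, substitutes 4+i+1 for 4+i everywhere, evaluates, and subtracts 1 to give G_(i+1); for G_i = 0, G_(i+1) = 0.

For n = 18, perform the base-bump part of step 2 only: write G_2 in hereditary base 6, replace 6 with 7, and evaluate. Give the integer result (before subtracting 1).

18 —HB4→ 4^2 + 2 —bump→ 5^2 + 2 = 27 —(−1)→ 26
26 —HB5→ 5^2 + 1 —bump→ 6^2 + 1 = 37 —(−1)→ 36
36 —HB6→ 6^2 —bump→ 7^2 = 49 —(−1)→ 48

49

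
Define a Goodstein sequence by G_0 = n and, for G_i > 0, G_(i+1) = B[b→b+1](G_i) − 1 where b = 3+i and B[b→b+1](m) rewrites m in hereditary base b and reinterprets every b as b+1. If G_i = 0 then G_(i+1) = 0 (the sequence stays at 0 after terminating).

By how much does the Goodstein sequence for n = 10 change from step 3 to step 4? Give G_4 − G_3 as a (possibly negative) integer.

3

[0] 10 ≡ 3^2 + 1 (base 3). Lift 4: 17. −1: 16.
[1] 16 ≡ 4^2 (base 4). Lift 5: 25. −1: 24.
[2] 24 ≡ 4·5 + 4 (base 5). Lift 6: 28. −1: 27.
[3] 27 ≡ 4·6 + 3 (base 6). Lift 7: 31. −1: 30.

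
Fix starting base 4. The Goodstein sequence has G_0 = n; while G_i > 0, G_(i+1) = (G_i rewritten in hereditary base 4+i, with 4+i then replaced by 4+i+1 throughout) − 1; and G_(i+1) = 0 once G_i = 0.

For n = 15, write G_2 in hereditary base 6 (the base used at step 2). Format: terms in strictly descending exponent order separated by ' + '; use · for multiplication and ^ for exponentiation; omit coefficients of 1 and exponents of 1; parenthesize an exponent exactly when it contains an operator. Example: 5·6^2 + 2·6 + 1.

3·6 + 1

G_0=15  [base 4] 3·4 + 3  →[4↦5]→  3·5 + 3 = 18  −1 ⇒ G_1=17
G_1=17  [base 5] 3·5 + 2  →[5↦6]→  3·6 + 2 = 20  −1 ⇒ G_2=19
G_2=19  [base 6] 3·6 + 1  →[6↦7]→  3·7 + 1 = 22  −1 ⇒ G_3=21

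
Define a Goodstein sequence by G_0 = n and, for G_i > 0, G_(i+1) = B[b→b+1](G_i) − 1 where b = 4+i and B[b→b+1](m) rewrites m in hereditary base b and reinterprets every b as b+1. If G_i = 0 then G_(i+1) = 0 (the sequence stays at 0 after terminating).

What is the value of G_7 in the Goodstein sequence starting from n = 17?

55

G_0 = 17. HB_4(17) = 4^2 + 1. Bump = 26. G_1 = 25.
G_1 = 25. HB_5(25) = 5^2. Bump = 36. G_2 = 35.
G_2 = 35. HB_6(35) = 5·6 + 5. Bump = 40. G_3 = 39.
G_3 = 39. HB_7(39) = 5·7 + 4. Bump = 44. G_4 = 43.
G_4 = 43. HB_8(43) = 5·8 + 3. Bump = 48. G_5 = 47.
G_5 = 47. HB_9(47) = 5·9 + 2. Bump = 52. G_6 = 51.
G_6 = 51. HB_10(51) = 5·10 + 1. Bump = 56. G_7 = 55.
G_7 = 55. HB_11(55) = 5·11. Bump = 60. G_8 = 59.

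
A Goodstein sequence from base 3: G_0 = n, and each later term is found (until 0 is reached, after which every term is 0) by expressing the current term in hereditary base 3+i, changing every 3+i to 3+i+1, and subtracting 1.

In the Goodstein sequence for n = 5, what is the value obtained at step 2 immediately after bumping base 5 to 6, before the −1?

[0] 5 ≡ 3 + 2 (base 3). Lift 4: 6. −1: 5.
[1] 5 ≡ 4 + 1 (base 4). Lift 5: 6. −1: 5.

6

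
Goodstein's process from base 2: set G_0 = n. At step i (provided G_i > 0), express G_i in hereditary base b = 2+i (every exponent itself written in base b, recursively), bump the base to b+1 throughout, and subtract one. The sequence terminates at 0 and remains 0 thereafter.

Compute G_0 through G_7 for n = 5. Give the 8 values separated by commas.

G_0=5  [base 2] 2^2 + 1  →[2↦3]→  3^3 + 1 = 28  −1 ⇒ G_1=27
G_1=27  [base 3] 3^3  →[3↦4]→  4^4 = 256  −1 ⇒ G_2=255
G_2=255  [base 4] 3·4^3 + 3·4^2 + 3·4 + 3  →[4↦5]→  3·5^3 + 3·5^2 + 3·5 + 3 = 468  −1 ⇒ G_3=467
G_3=467  [base 5] 3·5^3 + 3·5^2 + 3·5 + 2  →[5↦6]→  3·6^3 + 3·6^2 + 3·6 + 2 = 776  −1 ⇒ G_4=775
G_4=775  [base 6] 3·6^3 + 3·6^2 + 3·6 + 1  →[6↦7]→  3·7^3 + 3·7^2 + 3·7 + 1 = 1198  −1 ⇒ G_5=1197
G_5=1197  [base 7] 3·7^3 + 3·7^2 + 3·7  →[7↦8]→  3·8^3 + 3·8^2 + 3·8 = 1752  −1 ⇒ G_6=1751
G_6=1751  [base 8] 3·8^3 + 3·8^2 + 2·8 + 7  →[8↦9]→  3·9^3 + 3·9^2 + 2·9 + 7 = 2455  −1 ⇒ G_7=2454

5, 27, 255, 467, 775, 1197, 1751, 2454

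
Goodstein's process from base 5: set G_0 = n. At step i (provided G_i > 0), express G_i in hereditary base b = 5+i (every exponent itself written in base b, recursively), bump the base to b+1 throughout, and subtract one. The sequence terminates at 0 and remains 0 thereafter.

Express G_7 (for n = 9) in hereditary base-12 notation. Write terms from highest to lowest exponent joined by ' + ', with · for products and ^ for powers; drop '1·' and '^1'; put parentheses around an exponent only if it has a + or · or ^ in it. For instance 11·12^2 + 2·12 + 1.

7

step 0: 9 = 5 + 4; sub 6 for 5: 6 + 4; = 10; G_1 = 10−1 = 9
step 1: 9 = 6 + 3; sub 7 for 6: 7 + 3; = 10; G_2 = 10−1 = 9
step 2: 9 = 7 + 2; sub 8 for 7: 8 + 2; = 10; G_3 = 10−1 = 9
step 3: 9 = 8 + 1; sub 9 for 8: 9 + 1; = 10; G_4 = 10−1 = 9
step 4: 9 = 9; sub 10 for 9: 10; = 10; G_5 = 10−1 = 9
step 5: 9 = 9; sub 11 for 10: 9; = 9; G_6 = 9−1 = 8
step 6: 8 = 8; sub 12 for 11: 8; = 8; G_7 = 8−1 = 7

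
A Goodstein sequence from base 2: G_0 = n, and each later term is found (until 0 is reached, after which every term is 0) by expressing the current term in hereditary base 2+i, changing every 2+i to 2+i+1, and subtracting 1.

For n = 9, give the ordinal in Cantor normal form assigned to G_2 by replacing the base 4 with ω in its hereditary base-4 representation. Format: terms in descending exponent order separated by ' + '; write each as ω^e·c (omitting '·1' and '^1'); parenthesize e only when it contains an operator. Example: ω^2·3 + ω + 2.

ω^ω·3 + ω^3·3 + ω^2·3 + ω·3 + 3

G_0 = 9. HB_2(9) = 2^(2 + 1) + 1. Bump = 82. G_1 = 81.
G_1 = 81. HB_3(81) = 3^(3 + 1). Bump = 1024. G_2 = 1023.
G_2 = 1023. HB_4(1023) = 3·4^4 + 3·4^3 + 3·4^2 + 3·4 + 3. Bump = 9843. G_3 = 9842.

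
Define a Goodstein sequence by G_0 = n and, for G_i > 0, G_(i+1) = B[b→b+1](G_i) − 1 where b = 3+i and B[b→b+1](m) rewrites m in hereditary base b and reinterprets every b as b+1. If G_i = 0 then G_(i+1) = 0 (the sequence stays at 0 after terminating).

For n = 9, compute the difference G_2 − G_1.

2

step 0: 9 = 3^2; sub 4 for 3: 4^2; = 16; G_1 = 16−1 = 15
step 1: 15 = 3·4 + 3; sub 5 for 4: 3·5 + 3; = 18; G_2 = 18−1 = 17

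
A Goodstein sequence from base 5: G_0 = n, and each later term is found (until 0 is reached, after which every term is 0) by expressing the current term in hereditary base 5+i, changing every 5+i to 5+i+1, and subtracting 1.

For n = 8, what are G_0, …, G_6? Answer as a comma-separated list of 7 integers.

base 5: 8 = 5 + 3; at 6: 6 + 3 = 9; next = 8
base 6: 8 = 6 + 2; at 7: 7 + 2 = 9; next = 8
base 7: 8 = 7 + 1; at 8: 8 + 1 = 9; next = 8
base 8: 8 = 8; at 9: 9 = 9; next = 8
base 9: 8 = 8; at 10: 8 = 8; next = 7
base 10: 7 = 7; at 11: 7 = 7; next = 6

8, 8, 8, 8, 8, 7, 6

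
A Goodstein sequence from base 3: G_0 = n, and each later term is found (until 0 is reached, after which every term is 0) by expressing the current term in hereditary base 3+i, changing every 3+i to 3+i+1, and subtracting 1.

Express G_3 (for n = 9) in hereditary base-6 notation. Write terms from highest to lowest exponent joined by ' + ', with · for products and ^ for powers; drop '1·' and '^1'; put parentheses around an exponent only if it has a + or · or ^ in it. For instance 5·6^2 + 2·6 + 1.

3·6 + 1

(0) 9|_3 = 3^2 ↦ 4^2|_4 = 16 ⇒ 15
(1) 15|_4 = 3·4 + 3 ↦ 3·5 + 3|_5 = 18 ⇒ 17
(2) 17|_5 = 3·5 + 2 ↦ 3·6 + 2|_6 = 20 ⇒ 19
(3) 19|_6 = 3·6 + 1 ↦ 3·7 + 1|_7 = 22 ⇒ 21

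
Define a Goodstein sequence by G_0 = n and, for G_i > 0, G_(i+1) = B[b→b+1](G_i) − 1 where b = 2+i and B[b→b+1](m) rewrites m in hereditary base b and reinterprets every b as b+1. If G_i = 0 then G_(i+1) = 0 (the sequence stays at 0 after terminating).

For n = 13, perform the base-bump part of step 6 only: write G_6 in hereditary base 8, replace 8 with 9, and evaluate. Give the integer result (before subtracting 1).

step 0: 13 = 2^(2 + 1) + 2^2 + 1; sub 3 for 2: 3^(3 + 1) + 3^3 + 1; = 109; G_1 = 109−1 = 108
step 1: 108 = 3^(3 + 1) + 3^3; sub 4 for 3: 4^(4 + 1) + 4^4; = 1280; G_2 = 1280−1 = 1279
step 2: 1279 = 4^(4 + 1) + 3·4^3 + 3·4^2 + 3·4 + 3; sub 5 for 4: 5^(5 + 1) + 3·5^3 + 3·5^2 + 3·5 + 3; = 16093; G_3 = 16093−1 = 16092
step 3: 16092 = 5^(5 + 1) + 3·5^3 + 3·5^2 + 3·5 + 2; sub 6 for 5: 6^(6 + 1) + 3·6^3 + 3·6^2 + 3·6 + 2; = 280712; G_4 = 280712−1 = 280711
step 4: 280711 = 6^(6 + 1) + 3·6^3 + 3·6^2 + 3·6 + 1; sub 7 for 6: 7^(7 + 1) + 3·7^3 + 3·7^2 + 3·7 + 1; = 5765999; G_5 = 5765999−1 = 5765998
step 5: 5765998 = 7^(7 + 1) + 3·7^3 + 3·7^2 + 3·7; sub 8 for 7: 8^(8 + 1) + 3·8^3 + 3·8^2 + 3·8; = 134219480; G_6 = 134219480−1 = 134219479
step 6: 134219479 = 8^(8 + 1) + 3·8^3 + 3·8^2 + 2·8 + 7; sub 9 for 8: 9^(9 + 1) + 3·9^3 + 3·9^2 + 2·9 + 7; = 3486786856; G_7 = 3486786856−1 = 3486786855

3486786856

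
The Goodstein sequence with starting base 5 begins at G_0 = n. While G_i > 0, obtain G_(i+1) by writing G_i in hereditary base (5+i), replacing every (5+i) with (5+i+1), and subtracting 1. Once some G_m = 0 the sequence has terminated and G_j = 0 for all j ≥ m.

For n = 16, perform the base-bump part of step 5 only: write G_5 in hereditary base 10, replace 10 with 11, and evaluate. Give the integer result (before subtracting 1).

[0] 16 ≡ 3·5 + 1 (base 5). Lift 6: 19. −1: 18.
[1] 18 ≡ 3·6 (base 6). Lift 7: 21. −1: 20.
[2] 20 ≡ 2·7 + 6 (base 7). Lift 8: 22. −1: 21.
[3] 21 ≡ 2·8 + 5 (base 8). Lift 9: 23. −1: 22.
[4] 22 ≡ 2·9 + 4 (base 9). Lift 10: 24. −1: 23.
[5] 23 ≡ 2·10 + 3 (base 10). Lift 11: 25. −1: 24.

25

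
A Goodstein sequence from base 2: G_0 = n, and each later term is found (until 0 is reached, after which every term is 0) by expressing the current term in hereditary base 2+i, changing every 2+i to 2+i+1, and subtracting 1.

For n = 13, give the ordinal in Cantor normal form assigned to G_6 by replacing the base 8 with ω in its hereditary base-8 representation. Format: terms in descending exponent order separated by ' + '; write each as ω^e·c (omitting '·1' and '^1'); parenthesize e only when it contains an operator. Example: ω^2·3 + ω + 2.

13 —HB2→ 2^(2 + 1) + 2^2 + 1 —bump→ 3^(3 + 1) + 3^3 + 1 = 109 —(−1)→ 108
108 —HB3→ 3^(3 + 1) + 3^3 —bump→ 4^(4 + 1) + 4^4 = 1280 —(−1)→ 1279
1279 —HB4→ 4^(4 + 1) + 3·4^3 + 3·4^2 + 3·4 + 3 —bump→ 5^(5 + 1) + 3·5^3 + 3·5^2 + 3·5 + 3 = 16093 —(−1)→ 16092
16092 —HB5→ 5^(5 + 1) + 3·5^3 + 3·5^2 + 3·5 + 2 —bump→ 6^(6 + 1) + 3·6^3 + 3·6^2 + 3·6 + 2 = 280712 —(−1)→ 280711
280711 —HB6→ 6^(6 + 1) + 3·6^3 + 3·6^2 + 3·6 + 1 —bump→ 7^(7 + 1) + 3·7^3 + 3·7^2 + 3·7 + 1 = 5765999 —(−1)→ 5765998
5765998 —HB7→ 7^(7 + 1) + 3·7^3 + 3·7^2 + 3·7 —bump→ 8^(8 + 1) + 3·8^3 + 3·8^2 + 3·8 = 134219480 —(−1)→ 134219479
134219479 —HB8→ 8^(8 + 1) + 3·8^3 + 3·8^2 + 2·8 + 7 —bump→ 9^(9 + 1) + 3·9^3 + 3·9^2 + 2·9 + 7 = 3486786856 —(−1)→ 3486786855

ω^(ω + 1) + ω^3·3 + ω^2·3 + ω·2 + 7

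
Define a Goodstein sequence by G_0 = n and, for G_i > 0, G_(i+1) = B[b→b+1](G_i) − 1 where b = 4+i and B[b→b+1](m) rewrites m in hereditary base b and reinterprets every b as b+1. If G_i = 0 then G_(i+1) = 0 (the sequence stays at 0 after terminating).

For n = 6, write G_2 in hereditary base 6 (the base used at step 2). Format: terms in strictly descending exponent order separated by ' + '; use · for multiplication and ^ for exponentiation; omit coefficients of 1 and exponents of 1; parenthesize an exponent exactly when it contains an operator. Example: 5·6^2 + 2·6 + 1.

step 0: 6 = 4 + 2; sub 5 for 4: 5 + 2; = 7; G_1 = 7−1 = 6
step 1: 6 = 5 + 1; sub 6 for 5: 6 + 1; = 7; G_2 = 7−1 = 6
step 2: 6 = 6; sub 7 for 6: 7; = 7; G_3 = 7−1 = 6

6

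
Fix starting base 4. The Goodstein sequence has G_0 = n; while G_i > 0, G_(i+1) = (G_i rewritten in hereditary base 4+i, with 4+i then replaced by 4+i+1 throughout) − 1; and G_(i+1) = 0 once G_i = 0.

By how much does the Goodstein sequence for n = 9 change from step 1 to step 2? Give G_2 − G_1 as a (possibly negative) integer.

1

[0] 9 ≡ 2·4 + 1 (base 4). Lift 5: 11. −1: 10.
[1] 10 ≡ 2·5 (base 5). Lift 6: 12. −1: 11.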